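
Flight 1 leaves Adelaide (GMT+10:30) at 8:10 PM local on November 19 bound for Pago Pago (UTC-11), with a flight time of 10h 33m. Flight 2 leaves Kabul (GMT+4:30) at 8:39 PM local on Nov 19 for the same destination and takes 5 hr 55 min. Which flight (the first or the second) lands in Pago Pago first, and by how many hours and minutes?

the first, by 1 hour 51 minutes

Flight 1 in UTC: 8:10 PM − 10:30 = 9:40 AM on Nov 19.
+10 hours and 33 minutes → arrive 8:13 PM UTC on Nov 19.
Flight 2 in UTC: 8:39 PM − 4:30 = 4:09 PM on Nov 19.
+5 hours 55 minutes → arrive 10:04 PM UTC on Nov 19.
Flight 1 lands earlier by 1 hour 51 minutes.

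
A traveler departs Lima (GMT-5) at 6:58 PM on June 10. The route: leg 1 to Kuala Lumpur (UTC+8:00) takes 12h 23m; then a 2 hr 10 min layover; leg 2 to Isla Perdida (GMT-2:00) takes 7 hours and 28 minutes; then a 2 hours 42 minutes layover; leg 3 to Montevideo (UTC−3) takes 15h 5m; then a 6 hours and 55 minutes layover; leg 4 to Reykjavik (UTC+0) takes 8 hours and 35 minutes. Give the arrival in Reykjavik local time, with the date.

Convert departure to UTC: 6:58 PM + 5:00 = 11:58 PM UTC on Jun 10.
Add 12 hours 23 minutes leg 1 → 12:21 PM UTC (Jun 11).
Add 2 hours and 10 minutes layover in Kuala Lumpur → 2:31 PM UTC.
Add 7 hours 28 minutes leg 2 → 9:59 PM UTC.
Add 2 hours and 42 minutes layover in Isla Perdida → 12:41 AM UTC (Jun 12).
Add 15 hours and 5 minutes leg 3 → 3:46 PM UTC.
Add 6 hours and 55 minutes layover in Montevideo → 10:41 PM UTC.
Add 8 hours and 35 minutes leg 4 → 7:16 AM UTC (Jun 13).
Reykjavik is UTC+0, so local arrival is the same: 7:16 AM on Jun 13.

7:16 AM on June 13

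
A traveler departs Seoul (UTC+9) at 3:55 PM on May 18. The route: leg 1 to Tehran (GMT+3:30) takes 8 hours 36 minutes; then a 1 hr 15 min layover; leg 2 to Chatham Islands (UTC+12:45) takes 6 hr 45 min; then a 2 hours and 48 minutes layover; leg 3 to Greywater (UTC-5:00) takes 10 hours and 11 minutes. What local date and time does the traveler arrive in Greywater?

7:30 AM on May 19

Convert departure to UTC: 3:55 PM − 9:00 = 6:55 AM UTC on May 18.
Add 8 hours and 36 minutes leg 1 → 3:31 PM UTC.
Add 1 hour and 15 minutes layover in Tehran → 4:46 PM UTC.
Add 6 hours and 45 minutes leg 2 → 11:31 PM UTC.
Add 2 hours 48 minutes layover in Chatham Islands → 2:19 AM UTC (May 19).
Add 10 hours 11 minutes leg 3 → 12:30 PM UTC.
Greywater is UTC−5:00, so local arrival = 12:30 PM − 5:00 = 7:30 AM on May 19.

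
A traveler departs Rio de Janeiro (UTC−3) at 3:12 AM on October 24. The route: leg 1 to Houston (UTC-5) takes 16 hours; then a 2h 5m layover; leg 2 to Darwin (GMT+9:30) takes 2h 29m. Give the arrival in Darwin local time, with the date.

12:16 PM on October 25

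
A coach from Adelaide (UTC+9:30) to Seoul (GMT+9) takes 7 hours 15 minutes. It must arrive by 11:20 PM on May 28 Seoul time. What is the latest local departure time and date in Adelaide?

4:35 PM on May 28

Target arrival in UTC: 11:20 PM − 9:00 = 2:20 PM on May 28.
Subtract 7 hours and 15 minutes → departure 7:05 AM UTC on May 28.
Adelaide is UTC+9:30: 7:05 AM + 9:30 = 4:35 PM on May 28.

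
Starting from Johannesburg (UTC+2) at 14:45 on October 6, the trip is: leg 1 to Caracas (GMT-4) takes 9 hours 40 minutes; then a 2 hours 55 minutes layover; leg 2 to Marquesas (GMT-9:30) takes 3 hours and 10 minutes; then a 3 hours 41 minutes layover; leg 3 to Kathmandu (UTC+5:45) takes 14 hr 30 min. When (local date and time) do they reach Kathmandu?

04:26 on Oct 8

Convert departure to UTC: 14:45 − 2:00 = 12:45 UTC on Oct 6.
Add 9 hours 40 minutes leg 1 → 22:25 UTC.
Add 2 hours 55 minutes layover in Caracas → 01:20 UTC (Oct 7).
Add 3 hours and 10 minutes leg 2 → 04:30 UTC.
Add 3 hours 41 minutes layover in Marquesas → 08:11 UTC.
Add 14 hours and 30 minutes leg 3 → 22:41 UTC.
Kathmandu is UTC+5:45, so local arrival = 22:41 + 5:45 = 04:26 on Oct 8.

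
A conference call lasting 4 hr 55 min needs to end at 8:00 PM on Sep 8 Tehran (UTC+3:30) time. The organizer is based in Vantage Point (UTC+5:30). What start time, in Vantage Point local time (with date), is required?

Target end time in UTC: 8:00 PM − 3:30 = 4:30 PM on Sep 8.
Subtract 4 hours 55 minutes → start 11:35 AM UTC on Sep 8.
Vantage Point is UTC+5:30: 11:35 AM + 5:30 = 5:05 PM on Sep 8.

5:05 PM on September 8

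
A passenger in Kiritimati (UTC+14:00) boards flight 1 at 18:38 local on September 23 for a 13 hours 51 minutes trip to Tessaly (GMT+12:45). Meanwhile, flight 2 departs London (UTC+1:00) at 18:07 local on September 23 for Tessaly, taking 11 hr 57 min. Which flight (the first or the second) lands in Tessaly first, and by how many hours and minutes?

the first, by 10 hours 35 minutes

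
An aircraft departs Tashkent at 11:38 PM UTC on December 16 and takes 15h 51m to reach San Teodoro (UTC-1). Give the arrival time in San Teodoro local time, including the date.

Departure is given in UTC: 11:38 PM on Dec 16.
Add 15 hours and 51 minutes → 3:29 PM UTC (Dec 17).
San Teodoro is UTC−1:00: 3:29 PM − 1:00 = 2:29 PM on Dec 17.

2:29 PM on Dec 17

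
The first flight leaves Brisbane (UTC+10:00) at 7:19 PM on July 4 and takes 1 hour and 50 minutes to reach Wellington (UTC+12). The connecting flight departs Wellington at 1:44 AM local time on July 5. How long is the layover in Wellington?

Convert departure to UTC: 7:19 PM − 10:00 = 9:19 AM UTC on Jul 4.
Add 1 hour 50 minutes flight time → 11:09 AM UTC.
Wellington is UTC+12:00, so local arrival = 11:09 AM + 12:00 = 11:09 PM on Jul 4.
Layover = 1:44 AM − 11:09 PM (+1 day) = 2 hours 35 minutes.

2 hours 35 minutes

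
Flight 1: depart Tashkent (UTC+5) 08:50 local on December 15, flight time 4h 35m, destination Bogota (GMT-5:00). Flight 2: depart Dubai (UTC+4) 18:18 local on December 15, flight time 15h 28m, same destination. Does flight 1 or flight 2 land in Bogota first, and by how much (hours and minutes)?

the first, by 21 hours 21 minutes

Flight 1 in UTC: 08:50 − 5:00 = 03:50 on Dec 15.
+4 hours and 35 minutes → arrive 08:25 UTC on Dec 15.
Flight 2 in UTC: 18:18 − 4:00 = 14:18 on Dec 15.
+15 hours and 28 minutes → arrive 05:46 UTC on Dec 16.
Flight 1 lands earlier by 21 hours 21 minutes.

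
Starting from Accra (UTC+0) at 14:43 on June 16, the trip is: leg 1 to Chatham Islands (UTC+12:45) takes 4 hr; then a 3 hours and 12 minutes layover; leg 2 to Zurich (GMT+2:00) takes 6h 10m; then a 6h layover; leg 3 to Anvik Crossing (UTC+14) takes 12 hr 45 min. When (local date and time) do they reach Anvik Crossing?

12:50 on June 18

Accra is at UTC+0, so departure is already 14:43 UTC on Jun 16.
Add 4 hours leg 1 → 18:43 UTC.
Add 3 hours 12 minutes layover in Chatham Islands → 21:55 UTC.
Add 6 hours 10 minutes leg 2 → 04:05 UTC (Jun 17).
Add 6 hours layover in Zurich → 10:05 UTC.
Add 12 hours and 45 minutes leg 3 → 22:50 UTC.
Anvik Crossing is UTC+14:00, so local arrival = 22:50 + 14:00 = 12:50 on Jun 18.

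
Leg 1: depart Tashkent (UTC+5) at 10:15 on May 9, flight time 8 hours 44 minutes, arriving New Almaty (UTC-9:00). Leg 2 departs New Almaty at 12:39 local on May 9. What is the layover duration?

7 hours 40 minutes

Convert departure to UTC: 10:15 − 5:00 = 05:15 UTC on May 9.
Add 8 hours 44 minutes flight time → 13:59 UTC.
New Almaty is UTC−9:00, so local arrival = 13:59 − 9:00 = 04:59 on May 9.
Layover = 12:39 − 04:59 = 7 hours 40 minutes.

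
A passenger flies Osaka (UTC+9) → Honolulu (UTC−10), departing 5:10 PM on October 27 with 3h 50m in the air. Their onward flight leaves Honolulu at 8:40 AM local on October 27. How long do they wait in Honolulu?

Convert departure to UTC: 5:10 PM − 9:00 = 8:10 AM UTC on Oct 27.
Add 3 hours and 50 minutes flight time → 12:00 PM UTC.
Honolulu is UTC−10:00, so local arrival = 12:00 PM − 10:00 = 2:00 AM on Oct 27.
Layover = 8:40 AM − 2:00 AM = 6 hours 40 minutes.

6 hours 40 minutes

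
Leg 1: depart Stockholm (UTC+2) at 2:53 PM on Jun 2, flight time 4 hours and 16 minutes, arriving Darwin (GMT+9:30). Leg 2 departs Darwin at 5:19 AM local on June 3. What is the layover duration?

2 hours 40 minutes

Convert departure to UTC: 2:53 PM − 2:00 = 12:53 PM UTC on Jun 2.
Add 4 hours and 16 minutes flight time → 5:09 PM UTC.
Darwin is UTC+9:30, so local arrival = 5:09 PM + 9:30 = 2:39 AM on Jun 3.
Layover = 5:19 AM − 2:39 AM = 2 hours 40 minutes.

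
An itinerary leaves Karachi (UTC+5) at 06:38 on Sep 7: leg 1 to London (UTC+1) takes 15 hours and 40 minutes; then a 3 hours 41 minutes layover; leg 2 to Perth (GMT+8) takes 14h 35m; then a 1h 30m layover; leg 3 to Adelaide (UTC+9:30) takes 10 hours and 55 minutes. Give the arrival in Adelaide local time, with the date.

09:29 on Sep 9

Convert departure to UTC: 06:38 − 5:00 = 01:38 UTC on Sep 7.
Add 15 hours and 40 minutes leg 1 → 17:18 UTC.
Add 3 hours and 41 minutes layover in London → 20:59 UTC.
Add 14 hours and 35 minutes leg 2 → 11:34 UTC (Sep 8).
Add 1 hour and 30 minutes layover in Perth → 13:04 UTC.
Add 10 hours 55 minutes leg 3 → 23:59 UTC.
Adelaide is UTC+9:30, so local arrival = 23:59 + 9:30 = 09:29 on Sep 9.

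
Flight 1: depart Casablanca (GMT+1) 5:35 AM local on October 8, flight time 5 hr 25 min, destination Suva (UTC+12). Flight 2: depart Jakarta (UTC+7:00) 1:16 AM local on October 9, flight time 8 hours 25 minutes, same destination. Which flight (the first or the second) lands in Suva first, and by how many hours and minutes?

Flight 1 in UTC: 5:35 AM − 1:00 = 4:35 AM on Oct 8.
+5 hours and 25 minutes → arrive 10:00 AM UTC on Oct 8.
Flight 2 in UTC: 1:16 AM − 7:00 = 6:16 PM on Oct 8.
+8 hours and 25 minutes → arrive 2:41 AM UTC on Oct 9.
Flight 1 lands earlier by 16 hours 41 minutes.

the first, by 16 hours 41 minutes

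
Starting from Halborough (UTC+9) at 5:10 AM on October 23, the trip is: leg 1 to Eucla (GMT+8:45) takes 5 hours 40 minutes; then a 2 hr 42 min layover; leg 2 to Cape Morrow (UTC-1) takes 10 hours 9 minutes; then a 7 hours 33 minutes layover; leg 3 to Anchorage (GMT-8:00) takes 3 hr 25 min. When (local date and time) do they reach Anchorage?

5:39 PM on October 23

Convert departure to UTC: 5:10 AM − 9:00 = 8:10 PM UTC on Oct 22.
Add 5 hours 40 minutes leg 1 → 1:50 AM UTC (Oct 23).
Add 2 hours and 42 minutes layover in Eucla → 4:32 AM UTC.
Add 10 hours 9 minutes leg 2 → 2:41 PM UTC.
Add 7 hours and 33 minutes layover in Cape Morrow → 10:14 PM UTC.
Add 3 hours 25 minutes leg 3 → 1:39 AM UTC (Oct 24).
Anchorage is UTC−8:00, so local arrival = 1:39 AM − 8:00 = 5:39 PM on Oct 23.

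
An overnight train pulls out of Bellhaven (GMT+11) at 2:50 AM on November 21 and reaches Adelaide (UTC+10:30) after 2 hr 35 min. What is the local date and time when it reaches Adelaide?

Adelaide is 0:30 behind Bellhaven.
After 2 hours 35 minutes it is 5:25 AM in Bellhaven.
Shift by the zone difference: 5:25 AM − 0:30 = 4:55 AM on Nov 21 in Adelaide.

4:55 AM on November 21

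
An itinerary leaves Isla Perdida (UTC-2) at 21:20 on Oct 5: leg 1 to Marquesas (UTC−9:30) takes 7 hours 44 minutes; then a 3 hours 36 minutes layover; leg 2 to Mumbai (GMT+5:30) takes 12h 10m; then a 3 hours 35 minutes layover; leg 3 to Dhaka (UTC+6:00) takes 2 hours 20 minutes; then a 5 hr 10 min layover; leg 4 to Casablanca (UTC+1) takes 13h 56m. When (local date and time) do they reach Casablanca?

00:51 on October 8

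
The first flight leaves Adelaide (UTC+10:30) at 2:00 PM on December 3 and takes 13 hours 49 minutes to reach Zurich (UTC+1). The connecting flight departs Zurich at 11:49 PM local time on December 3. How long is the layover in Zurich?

Convert departure to UTC: 2:00 PM − 10:30 = 3:30 AM UTC on Dec 3.
Add 13 hours 49 minutes flight time → 5:19 PM UTC.
Zurich is UTC+1:00, so local arrival = 5:19 PM + 1:00 = 6:19 PM on Dec 3.
Layover = 11:49 PM − 6:19 PM = 5 hours 30 minutes.

5 hours 30 minutes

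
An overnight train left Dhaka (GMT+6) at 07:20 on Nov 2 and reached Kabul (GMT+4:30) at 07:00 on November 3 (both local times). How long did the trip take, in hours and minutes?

25 hours 10 minutes

Departure in UTC: 07:20 − 6:00 = 01:20 on Nov 2.
Arrival in UTC: 07:00 − 4:30 = 02:30 on Nov 3.
Elapsed = 02:30 − 01:20 (+1 day) = 25 hours 10 minutes.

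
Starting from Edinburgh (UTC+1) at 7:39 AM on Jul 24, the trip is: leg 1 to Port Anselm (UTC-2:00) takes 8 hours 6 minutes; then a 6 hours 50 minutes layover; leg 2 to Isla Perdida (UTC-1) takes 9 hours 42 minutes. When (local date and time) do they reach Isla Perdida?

Convert departure to UTC: 7:39 AM − 1:00 = 6:39 AM UTC on Jul 24.
Add 8 hours and 6 minutes leg 1 → 2:45 PM UTC.
Add 6 hours and 50 minutes layover in Port Anselm → 9:35 PM UTC.
Add 9 hours and 42 minutes leg 2 → 7:17 AM UTC (Jul 25).
Isla Perdida is UTC−1:00, so local arrival = 7:17 AM − 1:00 = 6:17 AM on Jul 25.

6:17 AM on July 25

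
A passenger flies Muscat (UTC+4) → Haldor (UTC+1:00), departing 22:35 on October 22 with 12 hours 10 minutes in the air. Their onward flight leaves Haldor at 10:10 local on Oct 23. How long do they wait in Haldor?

2 hours 25 minutes

Convert departure to UTC: 22:35 − 4:00 = 18:35 UTC on Oct 22.
Add 12 hours 10 minutes flight time → 06:45 UTC (Oct 23).
Haldor is UTC+1:00, so local arrival = 06:45 + 1:00 = 07:45 on Oct 23.
Layover = 10:10 − 07:45 = 2 hours 25 minutes.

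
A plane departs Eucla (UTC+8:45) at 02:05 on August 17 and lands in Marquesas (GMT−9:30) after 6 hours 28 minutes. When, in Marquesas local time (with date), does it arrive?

Convert departure to UTC: 02:05 − 8:45 = 17:20 UTC on Aug 16.
Add 6 hours 28 minutes travel time → 23:48 UTC.
Marquesas is UTC−9:30, so local arrival = 23:48 − 9:30 = 14:18 on Aug 16.

14:18 on August 16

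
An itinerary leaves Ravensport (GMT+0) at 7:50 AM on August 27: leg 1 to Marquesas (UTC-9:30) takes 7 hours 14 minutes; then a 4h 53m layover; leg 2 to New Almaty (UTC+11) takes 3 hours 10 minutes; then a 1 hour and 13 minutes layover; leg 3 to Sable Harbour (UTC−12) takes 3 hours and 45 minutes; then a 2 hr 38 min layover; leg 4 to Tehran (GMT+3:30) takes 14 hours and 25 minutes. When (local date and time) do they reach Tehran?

Ravensport is at UTC+0, so departure is already 7:50 AM UTC on Aug 27.
Add 7 hours and 14 minutes leg 1 → 3:04 PM UTC.
Add 4 hours and 53 minutes layover in Marquesas → 7:57 PM UTC.
Add 3 hours 10 minutes leg 2 → 11:07 PM UTC.
Add 1 hour 13 minutes layover in New Almaty → 12:20 AM UTC (Aug 28).
Add 3 hours and 45 minutes leg 3 → 4:05 AM UTC.
Add 2 hours and 38 minutes layover in Sable Harbour → 6:43 AM UTC.
Add 14 hours and 25 minutes leg 4 → 9:08 PM UTC.
Tehran is UTC+3:30, so local arrival = 9:08 PM + 3:30 = 12:38 AM on Aug 29.

12:38 AM on Aug 29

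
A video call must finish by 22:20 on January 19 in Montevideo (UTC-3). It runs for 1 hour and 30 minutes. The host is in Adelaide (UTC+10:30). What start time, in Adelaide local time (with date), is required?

10:20 on Jan 20

Target end time in UTC: 22:20 + 3:00 = 01:20 on Jan 20.
Subtract 1 hour and 30 minutes → start 23:50 UTC on Jan 19.
Adelaide is UTC+10:30: 23:50 + 10:30 = 10:20 on Jan 20.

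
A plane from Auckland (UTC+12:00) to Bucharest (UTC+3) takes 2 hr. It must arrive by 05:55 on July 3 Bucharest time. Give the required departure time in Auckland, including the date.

12:55 on July 3

Target arrival in UTC: 05:55 − 3:00 = 02:55 on Jul 3.
Subtract 2 hours → departure 00:55 UTC on Jul 3.
Auckland is UTC+12:00: 00:55 + 12:00 = 12:55 on Jul 3.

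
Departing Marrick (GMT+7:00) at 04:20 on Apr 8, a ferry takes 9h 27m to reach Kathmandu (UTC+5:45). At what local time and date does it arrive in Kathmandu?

12:32 on April 8

Convert departure to UTC: 04:20 − 7:00 = 21:20 UTC on Apr 7.
Add 9 hours 27 minutes travel time → 06:47 UTC (Apr 8).
Kathmandu is UTC+5:45, so local arrival = 06:47 + 5:45 = 12:32 on Apr 8.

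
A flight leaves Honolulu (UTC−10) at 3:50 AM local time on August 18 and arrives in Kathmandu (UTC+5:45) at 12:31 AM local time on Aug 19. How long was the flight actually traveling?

4 hours 56 minutes

Departure in UTC: 3:50 AM + 10:00 = 1:50 PM on Aug 18.
Arrival in UTC: 12:31 AM − 5:45 = 6:46 PM on Aug 18.
Elapsed = 6:46 PM − 1:50 PM = 4 hours 56 minutes.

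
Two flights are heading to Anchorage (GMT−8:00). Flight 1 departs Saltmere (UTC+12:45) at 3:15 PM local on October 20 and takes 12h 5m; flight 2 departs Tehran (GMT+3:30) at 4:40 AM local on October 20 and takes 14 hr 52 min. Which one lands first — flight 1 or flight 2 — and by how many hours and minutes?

the first, by 1 hour 27 minutes

Flight 1 in UTC: 3:15 PM − 12:45 = 2:30 AM on Oct 20.
+12 hours 5 minutes → arrive 2:35 PM UTC on Oct 20.
Flight 2 in UTC: 4:40 AM − 3:30 = 1:10 AM on Oct 20.
+14 hours and 52 minutes → arrive 4:02 PM UTC on Oct 20.
Flight 1 lands earlier by 1 hour 27 minutes.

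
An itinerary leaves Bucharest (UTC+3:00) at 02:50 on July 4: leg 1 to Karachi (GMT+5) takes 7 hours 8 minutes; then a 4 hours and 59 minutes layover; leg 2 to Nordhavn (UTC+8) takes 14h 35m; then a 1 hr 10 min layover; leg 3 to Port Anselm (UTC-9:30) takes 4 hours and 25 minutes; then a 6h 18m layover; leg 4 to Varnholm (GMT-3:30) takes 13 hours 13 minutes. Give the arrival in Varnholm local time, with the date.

Convert departure to UTC: 02:50 − 3:00 = 23:50 UTC on Jul 3.
Add 7 hours 8 minutes leg 1 → 06:58 UTC (Jul 4).
Add 4 hours 59 minutes layover in Karachi → 11:57 UTC.
Add 14 hours 35 minutes leg 2 → 02:32 UTC (Jul 5).
Add 1 hour and 10 minutes layover in Nordhavn → 03:42 UTC.
Add 4 hours 25 minutes leg 3 → 08:07 UTC.
Add 6 hours 18 minutes layover in Port Anselm → 14:25 UTC.
Add 13 hours 13 minutes leg 4 → 03:38 UTC (Jul 6).
Varnholm is UTC−3:30, so local arrival = 03:38 − 3:30 = 00:08 on Jul 6.

00:08 on July 6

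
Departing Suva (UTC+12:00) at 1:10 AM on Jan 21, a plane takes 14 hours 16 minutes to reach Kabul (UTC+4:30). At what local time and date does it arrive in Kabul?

7:56 AM on January 21

Convert departure to UTC: 1:10 AM − 12:00 = 1:10 PM UTC on Jan 20.
Add 14 hours 16 minutes travel time → 3:26 AM UTC (Jan 21).
Kabul is UTC+4:30, so local arrival = 3:26 AM + 4:30 = 7:56 AM on Jan 21.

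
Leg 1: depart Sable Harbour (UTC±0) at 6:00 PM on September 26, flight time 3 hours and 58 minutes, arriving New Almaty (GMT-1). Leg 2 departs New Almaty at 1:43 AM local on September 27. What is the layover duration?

4 hours 45 minutes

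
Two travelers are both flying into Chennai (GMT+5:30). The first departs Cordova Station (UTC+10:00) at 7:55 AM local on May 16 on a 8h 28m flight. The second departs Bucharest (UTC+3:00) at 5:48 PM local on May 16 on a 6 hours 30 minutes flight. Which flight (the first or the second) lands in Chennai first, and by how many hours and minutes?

Flight 1 in UTC: 7:55 AM − 10:00 = 9:55 PM on May 15.
+8 hours 28 minutes → arrive 6:23 AM UTC on May 16.
Flight 2 in UTC: 5:48 PM − 3:00 = 2:48 PM on May 16.
+6 hours 30 minutes → arrive 9:18 PM UTC on May 16.
Flight 1 lands earlier by 14 hours 55 minutes.

the first, by 14 hours 55 minutes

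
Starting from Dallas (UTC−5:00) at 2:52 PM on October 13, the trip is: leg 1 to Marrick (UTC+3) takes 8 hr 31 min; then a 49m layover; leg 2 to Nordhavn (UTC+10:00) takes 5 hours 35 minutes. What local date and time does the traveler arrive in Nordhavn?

Convert departure to UTC: 2:52 PM + 5:00 = 7:52 PM UTC on Oct 13.
Add 8 hours and 31 minutes leg 1 → 4:23 AM UTC (Oct 14).
Add 49 minutes layover in Marrick → 5:12 AM UTC.
Add 5 hours and 35 minutes leg 2 → 10:47 AM UTC.
Nordhavn is UTC+10:00, so local arrival = 10:47 AM + 10:00 = 8:47 PM on Oct 14.

8:47 PM on Oct 14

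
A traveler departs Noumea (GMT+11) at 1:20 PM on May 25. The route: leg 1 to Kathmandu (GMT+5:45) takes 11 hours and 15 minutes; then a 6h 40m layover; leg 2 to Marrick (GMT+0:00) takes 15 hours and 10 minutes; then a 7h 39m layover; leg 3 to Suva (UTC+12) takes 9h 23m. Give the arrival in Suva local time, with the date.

4:27 PM on May 27

Convert departure to UTC: 1:20 PM − 11:00 = 2:20 AM UTC on May 25.
Add 11 hours 15 minutes leg 1 → 1:35 PM UTC.
Add 6 hours 40 minutes layover in Kathmandu → 8:15 PM UTC.
Add 15 hours and 10 minutes leg 2 → 11:25 AM UTC (May 26).
Add 7 hours and 39 minutes layover in Marrick → 7:04 PM UTC.
Add 9 hours and 23 minutes leg 3 → 4:27 AM UTC (May 27).
Suva is UTC+12:00, so local arrival = 4:27 AM + 12:00 = 4:27 PM on May 27.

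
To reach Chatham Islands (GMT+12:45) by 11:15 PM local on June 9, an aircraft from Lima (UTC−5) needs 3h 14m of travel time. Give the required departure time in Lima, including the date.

2:16 AM on June 9

Target arrival in UTC: 11:15 PM − 12:45 = 10:30 AM on Jun 9.
Subtract 3 hours and 14 minutes → departure 7:16 AM UTC on Jun 9.
Lima is UTC−5:00: 7:16 AM − 5:00 = 2:16 AM on Jun 9.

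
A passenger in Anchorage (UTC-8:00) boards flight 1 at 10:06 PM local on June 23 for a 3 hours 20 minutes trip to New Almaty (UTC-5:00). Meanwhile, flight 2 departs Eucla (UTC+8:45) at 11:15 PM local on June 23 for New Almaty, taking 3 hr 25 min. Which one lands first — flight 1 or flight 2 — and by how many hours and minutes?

the second, by 15 hours 31 minutes

Flight 1 in UTC: 10:06 PM + 8:00 = 6:06 AM on Jun 24.
+3 hours 20 minutes → arrive 9:26 AM UTC on Jun 24.
Flight 2 in UTC: 11:15 PM − 8:45 = 2:30 PM on Jun 23.
+3 hours and 25 minutes → arrive 5:55 PM UTC on Jun 23.
Flight 2 lands earlier by 15 hours 31 minutes.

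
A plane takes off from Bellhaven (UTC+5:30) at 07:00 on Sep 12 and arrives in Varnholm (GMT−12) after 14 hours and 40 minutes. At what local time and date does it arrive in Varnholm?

Varnholm is 17:30 behind Bellhaven.
After 14 hours 40 minutes it is 21:40 in Bellhaven.
Shift by the zone difference: 21:40 − 17:30 = 04:10 on Sep 12 in Varnholm.

04:10 on September 12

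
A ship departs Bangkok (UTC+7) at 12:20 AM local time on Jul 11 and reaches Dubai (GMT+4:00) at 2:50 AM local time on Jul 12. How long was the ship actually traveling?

29 hours 30 minutes

Departure in UTC: 12:20 AM − 7:00 = 5:20 PM on Jul 10.
Arrival in UTC: 2:50 AM − 4:00 = 10:50 PM on Jul 11.
Elapsed = 10:50 PM − 5:20 PM (+1 day) = 29 hours 30 minutes.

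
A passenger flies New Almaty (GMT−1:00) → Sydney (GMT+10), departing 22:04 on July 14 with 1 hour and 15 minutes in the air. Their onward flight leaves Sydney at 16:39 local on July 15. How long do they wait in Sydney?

Convert departure to UTC: 22:04 + 1:00 = 23:04 UTC on Jul 14.
Add 1 hour 15 minutes flight time → 00:19 UTC (Jul 15).
Sydney is UTC+10:00, so local arrival = 00:19 + 10:00 = 10:19 on Jul 15.
Layover = 16:39 − 10:19 = 6 hours 20 minutes.

6 hours 20 minutes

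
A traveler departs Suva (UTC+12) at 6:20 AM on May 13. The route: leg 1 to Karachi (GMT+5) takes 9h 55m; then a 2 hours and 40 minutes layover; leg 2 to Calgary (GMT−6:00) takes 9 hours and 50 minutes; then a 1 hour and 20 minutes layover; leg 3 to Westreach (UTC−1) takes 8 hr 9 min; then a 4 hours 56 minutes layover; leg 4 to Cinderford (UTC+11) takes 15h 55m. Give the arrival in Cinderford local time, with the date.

10:05 AM on May 15

Convert departure to UTC: 6:20 AM − 12:00 = 6:20 PM UTC on May 12.
Add 9 hours and 55 minutes leg 1 → 4:15 AM UTC (May 13).
Add 2 hours 40 minutes layover in Karachi → 6:55 AM UTC.
Add 9 hours and 50 minutes leg 2 → 4:45 PM UTC.
Add 1 hour 20 minutes layover in Calgary → 6:05 PM UTC.
Add 8 hours 9 minutes leg 3 → 2:14 AM UTC (May 14).
Add 4 hours 56 minutes layover in Westreach → 7:10 AM UTC.
Add 15 hours and 55 minutes leg 4 → 11:05 PM UTC.
Cinderford is UTC+11:00, so local arrival = 11:05 PM + 11:00 = 10:05 AM on May 15.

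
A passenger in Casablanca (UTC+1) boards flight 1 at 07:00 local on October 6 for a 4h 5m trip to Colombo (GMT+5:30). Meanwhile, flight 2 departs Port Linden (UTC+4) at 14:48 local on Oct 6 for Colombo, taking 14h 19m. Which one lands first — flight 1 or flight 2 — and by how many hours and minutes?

the first, by 15 hours 2 minutes

Flight 1 in UTC: 07:00 − 1:00 = 06:00 on Oct 6.
+4 hours and 5 minutes → arrive 10:05 UTC on Oct 6.
Flight 2 in UTC: 14:48 − 4:00 = 10:48 on Oct 6.
+14 hours 19 minutes → arrive 01:07 UTC on Oct 7.
Flight 1 lands earlier by 15 hours 2 minutes.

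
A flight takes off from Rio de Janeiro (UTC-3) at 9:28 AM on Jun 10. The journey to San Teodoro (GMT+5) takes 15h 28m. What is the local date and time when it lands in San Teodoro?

8:56 AM on Jun 11

Convert departure to UTC: 9:28 AM + 3:00 = 12:28 PM UTC on Jun 10.
Add 15 hours and 28 minutes travel time → 3:56 AM UTC (Jun 11).
San Teodoro is UTC+5:00, so local arrival = 3:56 AM + 5:00 = 8:56 AM on Jun 11.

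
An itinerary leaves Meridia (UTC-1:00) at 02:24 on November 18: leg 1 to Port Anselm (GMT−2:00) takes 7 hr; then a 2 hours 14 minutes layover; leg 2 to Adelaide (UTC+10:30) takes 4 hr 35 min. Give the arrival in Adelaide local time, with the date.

03:43 on November 19

Convert departure to UTC: 02:24 + 1:00 = 03:24 UTC on Nov 18.
Add 7 hours leg 1 → 10:24 UTC.
Add 2 hours 14 minutes layover in Port Anselm → 12:38 UTC.
Add 4 hours and 35 minutes leg 2 → 17:13 UTC.
Adelaide is UTC+10:30, so local arrival = 17:13 + 10:30 = 03:43 on Nov 19.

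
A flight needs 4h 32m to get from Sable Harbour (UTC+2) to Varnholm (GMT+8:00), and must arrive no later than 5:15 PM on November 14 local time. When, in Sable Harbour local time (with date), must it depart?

6:43 AM on November 14

Target arrival in UTC: 5:15 PM − 8:00 = 9:15 AM on Nov 14.
Subtract 4 hours 32 minutes → departure 4:43 AM UTC on Nov 14.
Sable Harbour is UTC+2:00: 4:43 AM + 2:00 = 6:43 AM on Nov 14.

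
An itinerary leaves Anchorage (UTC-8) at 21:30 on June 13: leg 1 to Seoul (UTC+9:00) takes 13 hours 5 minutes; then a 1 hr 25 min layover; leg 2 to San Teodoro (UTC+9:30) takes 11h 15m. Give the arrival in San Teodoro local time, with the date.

16:45 on June 15

Convert departure to UTC: 21:30 + 8:00 = 05:30 UTC on Jun 14.
Add 13 hours and 5 minutes leg 1 → 18:35 UTC.
Add 1 hour 25 minutes layover in Seoul → 20:00 UTC.
Add 11 hours and 15 minutes leg 2 → 07:15 UTC (Jun 15).
San Teodoro is UTC+9:30, so local arrival = 07:15 + 9:30 = 16:45 on Jun 15.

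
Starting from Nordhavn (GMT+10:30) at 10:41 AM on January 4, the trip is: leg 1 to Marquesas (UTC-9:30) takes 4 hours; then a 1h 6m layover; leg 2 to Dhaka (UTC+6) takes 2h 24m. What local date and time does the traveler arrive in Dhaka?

Convert departure to UTC: 10:41 AM − 10:30 = 12:11 AM UTC on Jan 4.
Add 4 hours leg 1 → 4:11 AM UTC.
Add 1 hour and 6 minutes layover in Marquesas → 5:17 AM UTC.
Add 2 hours and 24 minutes leg 2 → 7:41 AM UTC.
Dhaka is UTC+6:00, so local arrival = 7:41 AM + 6:00 = 1:41 PM on Jan 4.

1:41 PM on Jan 4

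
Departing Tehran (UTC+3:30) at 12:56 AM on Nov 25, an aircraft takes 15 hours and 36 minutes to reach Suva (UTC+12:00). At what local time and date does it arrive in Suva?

Convert departure to UTC: 12:56 AM − 3:30 = 9:26 PM UTC on Nov 24.
Add 15 hours and 36 minutes travel time → 1:02 PM UTC (Nov 25).
Suva is UTC+12:00, so local arrival = 1:02 PM + 12:00 = 1:02 AM on Nov 26.

1:02 AM on November 26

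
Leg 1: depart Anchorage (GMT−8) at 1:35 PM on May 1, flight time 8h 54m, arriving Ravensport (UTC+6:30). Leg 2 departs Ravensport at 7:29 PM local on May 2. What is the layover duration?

Convert departure to UTC: 1:35 PM + 8:00 = 9:35 PM UTC on May 1.
Add 8 hours 54 minutes flight time → 6:29 AM UTC (May 2).
Ravensport is UTC+6:30, so local arrival = 6:29 AM + 6:30 = 12:59 PM on May 2.
Layover = 7:29 PM − 12:59 PM = 6 hours 30 minutes.

6 hours 30 minutes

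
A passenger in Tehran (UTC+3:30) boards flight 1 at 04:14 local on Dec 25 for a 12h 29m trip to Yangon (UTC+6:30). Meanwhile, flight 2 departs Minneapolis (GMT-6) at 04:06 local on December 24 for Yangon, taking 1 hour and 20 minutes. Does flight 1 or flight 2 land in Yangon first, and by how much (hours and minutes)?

the second, by 25 hours 47 minutes

Flight 1 in UTC: 04:14 − 3:30 = 00:44 on Dec 25.
+12 hours 29 minutes → arrive 13:13 UTC on Dec 25.
Flight 2 in UTC: 04:06 + 6:00 = 10:06 on Dec 24.
+1 hour 20 minutes → arrive 11:26 UTC on Dec 24.
Flight 2 lands earlier by 25 hours 47 minutes.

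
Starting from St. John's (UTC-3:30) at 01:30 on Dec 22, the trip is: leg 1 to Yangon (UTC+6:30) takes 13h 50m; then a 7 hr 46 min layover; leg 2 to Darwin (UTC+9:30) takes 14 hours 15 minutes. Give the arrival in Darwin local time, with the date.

02:21 on December 24

Convert departure to UTC: 01:30 + 3:30 = 05:00 UTC on Dec 22.
Add 13 hours 50 minutes leg 1 → 18:50 UTC.
Add 7 hours and 46 minutes layover in Yangon → 02:36 UTC (Dec 23).
Add 14 hours 15 minutes leg 2 → 16:51 UTC.
Darwin is UTC+9:30, so local arrival = 16:51 + 9:30 = 02:21 on Dec 24.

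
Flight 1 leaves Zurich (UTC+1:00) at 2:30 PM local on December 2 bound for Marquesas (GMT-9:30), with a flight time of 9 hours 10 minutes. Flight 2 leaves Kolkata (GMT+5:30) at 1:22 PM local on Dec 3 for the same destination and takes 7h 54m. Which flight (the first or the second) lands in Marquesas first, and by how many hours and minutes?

Flight 1 in UTC: 2:30 PM − 1:00 = 1:30 PM on Dec 2.
+9 hours 10 minutes → arrive 10:40 PM UTC on Dec 2.
Flight 2 in UTC: 1:22 PM − 5:30 = 7:52 AM on Dec 3.
+7 hours and 54 minutes → arrive 3:46 PM UTC on Dec 3.
Flight 1 lands earlier by 17 hours 6 minutes.

the first, by 17 hours 6 minutes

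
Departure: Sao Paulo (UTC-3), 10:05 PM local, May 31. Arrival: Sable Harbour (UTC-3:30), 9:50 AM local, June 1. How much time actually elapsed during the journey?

12 hours 15 minutes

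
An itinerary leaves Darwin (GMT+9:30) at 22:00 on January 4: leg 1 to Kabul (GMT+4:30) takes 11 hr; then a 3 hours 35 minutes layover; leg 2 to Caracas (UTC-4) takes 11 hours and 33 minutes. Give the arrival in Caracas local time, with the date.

Convert departure to UTC: 22:00 − 9:30 = 12:30 UTC on Jan 4.
Add 11 hours leg 1 → 23:30 UTC.
Add 3 hours and 35 minutes layover in Kabul → 03:05 UTC (Jan 5).
Add 11 hours 33 minutes leg 2 → 14:38 UTC.
Caracas is UTC−4:00, so local arrival = 14:38 − 4:00 = 10:38 on Jan 5.

10:38 on January 5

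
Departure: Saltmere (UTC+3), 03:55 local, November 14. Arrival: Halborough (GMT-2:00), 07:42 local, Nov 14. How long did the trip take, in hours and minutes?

Departure in UTC: 03:55 − 3:00 = 00:55 on Nov 14.
Arrival in UTC: 07:42 + 2:00 = 09:42 on Nov 14.
Elapsed = 09:42 − 00:55 = 8 hours 47 minutes.

8 hours 47 minutes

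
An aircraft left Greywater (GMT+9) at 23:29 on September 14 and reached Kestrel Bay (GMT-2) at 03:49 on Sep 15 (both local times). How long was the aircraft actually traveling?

Departure in UTC: 23:29 − 9:00 = 14:29 on Sep 14.
Arrival in UTC: 03:49 + 2:00 = 05:49 on Sep 15.
Elapsed = 05:49 − 14:29 (+1 day) = 15 hours 20 minutes.

15 hours 20 minutes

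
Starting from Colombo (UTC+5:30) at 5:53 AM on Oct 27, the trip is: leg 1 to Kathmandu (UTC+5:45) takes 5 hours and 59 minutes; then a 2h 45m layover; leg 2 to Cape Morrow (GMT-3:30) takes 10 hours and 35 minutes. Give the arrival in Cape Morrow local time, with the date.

Convert departure to UTC: 5:53 AM − 5:30 = 12:23 AM UTC on Oct 27.
Add 5 hours 59 minutes leg 1 → 6:22 AM UTC.
Add 2 hours and 45 minutes layover in Kathmandu → 9:07 AM UTC.
Add 10 hours 35 minutes leg 2 → 7:42 PM UTC.
Cape Morrow is UTC−3:30, so local arrival = 7:42 PM − 3:30 = 4:12 PM on Oct 27.

4:12 PM on October 27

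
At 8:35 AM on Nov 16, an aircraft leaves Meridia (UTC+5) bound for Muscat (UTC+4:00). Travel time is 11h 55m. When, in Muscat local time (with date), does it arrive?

Muscat is 1:00 behind Meridia.
After 11 hours 55 minutes it is 8:30 PM in Meridia.
Shift by the zone difference: 8:30 PM − 1:00 = 7:30 PM on Nov 16 in Muscat.

7:30 PM on Nov 16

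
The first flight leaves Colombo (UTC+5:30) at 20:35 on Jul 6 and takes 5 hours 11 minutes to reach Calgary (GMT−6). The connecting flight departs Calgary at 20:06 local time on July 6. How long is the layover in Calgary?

Convert departure to UTC: 20:35 − 5:30 = 15:05 UTC on Jul 6.
Add 5 hours and 11 minutes flight time → 20:16 UTC.
Calgary is UTC−6:00, so local arrival = 20:16 − 6:00 = 14:16 on Jul 6.
Layover = 20:06 − 14:16 = 5 hours 50 minutes.

5 hours 50 minutes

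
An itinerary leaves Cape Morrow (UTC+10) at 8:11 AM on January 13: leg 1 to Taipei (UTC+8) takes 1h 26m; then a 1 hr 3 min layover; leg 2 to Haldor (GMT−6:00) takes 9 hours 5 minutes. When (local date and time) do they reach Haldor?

3:45 AM on January 13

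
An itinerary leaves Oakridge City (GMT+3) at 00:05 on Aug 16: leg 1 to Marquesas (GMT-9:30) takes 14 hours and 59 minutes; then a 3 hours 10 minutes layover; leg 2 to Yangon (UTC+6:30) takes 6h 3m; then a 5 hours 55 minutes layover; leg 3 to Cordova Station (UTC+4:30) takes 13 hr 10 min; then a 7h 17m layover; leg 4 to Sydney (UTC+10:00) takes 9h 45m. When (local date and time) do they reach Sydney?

Convert departure to UTC: 00:05 − 3:00 = 21:05 UTC on Aug 15.
Add 14 hours 59 minutes leg 1 → 12:04 UTC (Aug 16).
Add 3 hours 10 minutes layover in Marquesas → 15:14 UTC.
Add 6 hours and 3 minutes leg 2 → 21:17 UTC.
Add 5 hours and 55 minutes layover in Yangon → 03:12 UTC (Aug 17).
Add 13 hours 10 minutes leg 3 → 16:22 UTC.
Add 7 hours 17 minutes layover in Cordova Station → 23:39 UTC.
Add 9 hours and 45 minutes leg 4 → 09:24 UTC (Aug 18).
Sydney is UTC+10:00, so local arrival = 09:24 + 10:00 = 19:24 on Aug 18.

19:24 on August 18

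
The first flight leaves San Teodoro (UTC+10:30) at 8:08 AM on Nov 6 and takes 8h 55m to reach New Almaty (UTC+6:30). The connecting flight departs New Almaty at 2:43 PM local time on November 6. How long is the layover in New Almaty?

Convert departure to UTC: 8:08 AM − 10:30 = 9:38 PM UTC on Nov 5.
Add 8 hours and 55 minutes flight time → 6:33 AM UTC (Nov 6).
New Almaty is UTC+6:30, so local arrival = 6:33 AM + 6:30 = 1:03 PM on Nov 6.
Layover = 2:43 PM − 1:03 PM = 1 hour 40 minutes.

1 hour 40 minutes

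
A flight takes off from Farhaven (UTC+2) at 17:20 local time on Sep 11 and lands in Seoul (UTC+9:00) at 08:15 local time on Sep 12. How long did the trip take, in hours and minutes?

7 hours 55 minutes

Departure in UTC: 17:20 − 2:00 = 15:20 on Sep 11.
Arrival in UTC: 08:15 − 9:00 = 23:15 on Sep 11.
Elapsed = 23:15 − 15:20 = 7 hours 55 minutes.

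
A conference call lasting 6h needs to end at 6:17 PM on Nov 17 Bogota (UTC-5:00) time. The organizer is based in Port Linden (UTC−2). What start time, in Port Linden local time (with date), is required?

3:17 PM on November 17

Target end time in UTC: 6:17 PM + 5:00 = 11:17 PM on Nov 17.
Subtract 6 hours → start 5:17 PM UTC on Nov 17.
Port Linden is UTC−2:00: 5:17 PM − 2:00 = 3:17 PM on Nov 17.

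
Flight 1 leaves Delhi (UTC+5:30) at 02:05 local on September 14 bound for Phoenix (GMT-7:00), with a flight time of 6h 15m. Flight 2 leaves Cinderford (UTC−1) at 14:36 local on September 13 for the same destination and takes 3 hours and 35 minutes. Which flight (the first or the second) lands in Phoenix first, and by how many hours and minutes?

Flight 1 in UTC: 02:05 − 5:30 = 20:35 on Sep 13.
+6 hours and 15 minutes → arrive 02:50 UTC on Sep 14.
Flight 2 in UTC: 14:36 + 1:00 = 15:36 on Sep 13.
+3 hours and 35 minutes → arrive 19:11 UTC on Sep 13.
Flight 2 lands earlier by 7 hours 39 minutes.

the second, by 7 hours 39 minutes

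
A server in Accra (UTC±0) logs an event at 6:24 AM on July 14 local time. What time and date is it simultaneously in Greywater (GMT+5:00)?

11:24 AM on Jul 14

Greywater is 5:00 ahead of Accra.
Shift by the zone difference: 6:24 AM + 5:00 = 11:24 AM on Jul 14 in Greywater.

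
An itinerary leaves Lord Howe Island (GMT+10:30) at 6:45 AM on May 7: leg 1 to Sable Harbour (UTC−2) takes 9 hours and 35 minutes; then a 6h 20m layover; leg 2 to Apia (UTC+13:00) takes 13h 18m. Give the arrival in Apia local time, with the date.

2:28 PM on May 8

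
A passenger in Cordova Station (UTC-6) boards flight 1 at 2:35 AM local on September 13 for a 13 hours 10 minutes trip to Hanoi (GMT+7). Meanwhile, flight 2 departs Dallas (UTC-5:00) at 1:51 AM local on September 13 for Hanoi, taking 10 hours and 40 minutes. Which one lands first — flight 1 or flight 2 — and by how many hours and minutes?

the second, by 4 hours 14 minutes

Flight 1 in UTC: 2:35 AM + 6:00 = 8:35 AM on Sep 13.
+13 hours and 10 minutes → arrive 9:45 PM UTC on Sep 13.
Flight 2 in UTC: 1:51 AM + 5:00 = 6:51 AM on Sep 13.
+10 hours and 40 minutes → arrive 5:31 PM UTC on Sep 13.
Flight 2 lands earlier by 4 hours 14 minutes.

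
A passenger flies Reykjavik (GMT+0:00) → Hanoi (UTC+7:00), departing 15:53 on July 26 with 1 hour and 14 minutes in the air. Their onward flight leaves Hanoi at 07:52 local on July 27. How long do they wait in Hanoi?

Reykjavik is at UTC+0, so departure is already 15:53 UTC on Jul 26.
Add 1 hour and 14 minutes flight time → 17:07 UTC.
Hanoi is UTC+7:00, so local arrival = 17:07 + 7:00 = 00:07 on Jul 27.
Layover = 07:52 − 00:07 = 7 hours 45 minutes.

7 hours 45 minutes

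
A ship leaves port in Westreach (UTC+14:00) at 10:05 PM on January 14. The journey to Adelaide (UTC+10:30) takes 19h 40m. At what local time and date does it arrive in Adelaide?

2:15 PM on Jan 15

Convert departure to UTC: 10:05 PM − 14:00 = 8:05 AM UTC on Jan 14.
Add 19 hours and 40 minutes travel time → 3:45 AM UTC (Jan 15).
Adelaide is UTC+10:30, so local arrival = 3:45 AM + 10:30 = 2:15 PM on Jan 15.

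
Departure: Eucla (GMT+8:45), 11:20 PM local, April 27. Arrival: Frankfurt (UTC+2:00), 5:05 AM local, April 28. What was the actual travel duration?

Frankfurt is 6:45 behind Eucla.
Clock-face elapsed time (ignoring zones) is 5 hours 45 minutes.
Actual elapsed = 5 hours 45 minutes + 6:45 = 12 hours 30 minutes.

12 hours 30 minutes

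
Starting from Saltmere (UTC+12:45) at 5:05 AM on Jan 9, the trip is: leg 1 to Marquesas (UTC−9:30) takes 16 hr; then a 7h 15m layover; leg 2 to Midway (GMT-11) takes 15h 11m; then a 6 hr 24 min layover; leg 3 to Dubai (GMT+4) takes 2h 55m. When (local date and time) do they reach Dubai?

8:05 PM on January 10

Convert departure to UTC: 5:05 AM − 12:45 = 4:20 PM UTC on Jan 8.
Add 16 hours leg 1 → 8:20 AM UTC (Jan 9).
Add 7 hours 15 minutes layover in Marquesas → 3:35 PM UTC.
Add 15 hours 11 minutes leg 2 → 6:46 AM UTC (Jan 10).
Add 6 hours and 24 minutes layover in Midway → 1:10 PM UTC.
Add 2 hours and 55 minutes leg 3 → 4:05 PM UTC.
Dubai is UTC+4:00, so local arrival = 4:05 PM + 4:00 = 8:05 PM on Jan 10.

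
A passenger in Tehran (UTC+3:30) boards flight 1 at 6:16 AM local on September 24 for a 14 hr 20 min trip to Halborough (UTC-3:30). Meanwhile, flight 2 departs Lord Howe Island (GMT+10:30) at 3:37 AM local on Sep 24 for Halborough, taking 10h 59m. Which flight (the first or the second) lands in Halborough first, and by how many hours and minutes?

the second, by 13 hours

Flight 1 in UTC: 6:16 AM − 3:30 = 2:46 AM on Sep 24.
+14 hours and 20 minutes → arrive 5:06 PM UTC on Sep 24.
Flight 2 in UTC: 3:37 AM − 10:30 = 5:07 PM on Sep 23.
+10 hours 59 minutes → arrive 4:06 AM UTC on Sep 24.
Flight 2 lands earlier by 13 hours.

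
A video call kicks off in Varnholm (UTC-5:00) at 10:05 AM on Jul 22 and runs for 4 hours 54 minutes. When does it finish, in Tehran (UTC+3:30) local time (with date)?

Convert start to UTC: 10:05 AM + 5:00 = 3:05 PM UTC on Jul 22.
Add 4 hours 54 minutes duration → 7:59 PM UTC.
Tehran is UTC+3:30, so local end time = 7:59 PM + 3:30 = 11:29 PM on Jul 22.

11:29 PM on July 22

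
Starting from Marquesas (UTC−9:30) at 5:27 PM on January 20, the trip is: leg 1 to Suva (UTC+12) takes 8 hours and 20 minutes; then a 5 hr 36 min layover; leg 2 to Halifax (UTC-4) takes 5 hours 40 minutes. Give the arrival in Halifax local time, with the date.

6:33 PM on January 21

Convert departure to UTC: 5:27 PM + 9:30 = 2:57 AM UTC on Jan 21.
Add 8 hours and 20 minutes leg 1 → 11:17 AM UTC.
Add 5 hours 36 minutes layover in Suva → 4:53 PM UTC.
Add 5 hours 40 minutes leg 2 → 10:33 PM UTC.
Halifax is UTC−4:00, so local arrival = 10:33 PM − 4:00 = 6:33 PM on Jan 21.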